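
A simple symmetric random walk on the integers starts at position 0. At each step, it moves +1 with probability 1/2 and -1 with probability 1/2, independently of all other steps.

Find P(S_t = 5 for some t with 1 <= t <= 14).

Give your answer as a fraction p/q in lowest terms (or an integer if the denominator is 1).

Answer: 1471/8192

Derivation:
Count via complement. Let g(t,s) = #length-t paths at position s with S_1..S_t all ≠ 5.
g(t,s) = g(t-1,s-1) + g(t-1,s+1) for s ≠ 5; g(t,5) = 0.
t=0: g(0,0)=1
t=1: g(1,-1)=1 g(1,1)=1
t=2: g(2,-2)=1 g(2,0)=2 g(2,2)=1
t=3: g(3,-3)=1 g(3,-1)=3 g(3,1)=3 g(3,3)=1
t=4: g(4,-4)=1 g(4,-2)=4 g(4,0)=6 g(4,2)=4 g(4,4)=1
t=5: g(5,-5)=1 g(5,-3)=5 g(5,-1)=10 g(5,1)=10 g(5,3)=5
t=6: g(6,-6)=1 g(6,-4)=6 g(6,-2)=15 g(6,0)=20 g(6,2)=15 g(6,4)=5
t=7: g(7,-7)=1 g(7,-5)=7 g(7,-3)=21 g(7,-1)=35 g(7,1)=35 g(7,3)=20
t=8: g(8,-8)=1 g(8,-6)=8 g(8,-4)=28 g(8,-2)=56 g(8,0)=70 g(8,2)=55 g(8,4)=20
t=9: g(9,-9)=1 g(9,-7)=9 g(9,-5)=36 g(9,-3)=84 g(9,-1)=126 g(9,1)=125 g(9,3)=75
t=10: g(10,-10)=1 g(10,-8)=10 g(10,-6)=45 g(10,-4)=120 g(10,-2)=210 g(10,0)=251 g(10,2)=200 g(10,4)=75
t=11: g(11,-11)=1 g(11,-9)=11 g(11,-7)=55 g(11,-5)=165 g(11,-3)=330 g(11,-1)=461 g(11,1)=451 g(11,3)=275
t=12: g(12,-12)=1 g(12,-10)=12 g(12,-8)=66 g(12,-6)=220 g(12,-4)=495 g(12,-2)=791 g(12,0)=912 g(12,2)=726 g(12,4)=275
t=13: g(13,-13)=1 g(13,-11)=13 g(13,-9)=78 g(13,-7)=286 g(13,-5)=715 g(13,-3)=1286 g(13,-1)=1703 g(13,1)=1638 g(13,3)=1001
t=14: g(14,-14)=1 g(14,-12)=14 g(14,-10)=91 g(14,-8)=364 g(14,-6)=1001 g(14,-4)=2001 g(14,-2)=2989 g(14,0)=3341 g(14,2)=2639 g(14,4)=1001
Paths never hitting 5: Σ_s g(14,s) = 13442
Paths hitting 5: 2^14 - 13442 = 2942
P = 2942/16384 = 1471/8192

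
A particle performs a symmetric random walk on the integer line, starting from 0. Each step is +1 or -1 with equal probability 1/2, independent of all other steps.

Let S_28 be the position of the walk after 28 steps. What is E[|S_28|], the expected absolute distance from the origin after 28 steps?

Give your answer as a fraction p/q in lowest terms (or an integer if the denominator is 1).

Answer: 35102025/8388608

Derivation:
S_28 takes values m ≡ 0 (mod 2) with |m| ≤ 28; P(S_28=m) = C(28,(28+m)/2)/2^28.
Total paths: 2^28 = 268435456
Distribution: P(S=-28)=1/268435456, P(S=-26)=28/268435456, P(S=-24)=378/268435456, P(S=-22)=3276/268435456, P(S=-20)=20475/268435456, P(S=-18)=98280/268435456, P(S=-16)=376740/268435456, P(S=-14)=1184040/268435456, P(S=-12)=3108105/268435456, P(S=-10)=6906900/268435456, P(S=-8)=13123110/268435456, P(S=-6)=21474180/268435456, P(S=-4)=30421755/268435456, P(S=-2)=37442160/268435456, P(S=0)=40116600/268435456, P(S=2)=37442160/268435456, P(S=4)=30421755/268435456, P(S=6)=21474180/268435456, P(S=8)=13123110/268435456, P(S=10)=6906900/268435456, P(S=12)=3108105/268435456, P(S=14)=1184040/268435456, P(S=16)=376740/268435456, P(S=18)=98280/268435456, P(S=20)=20475/268435456, P(S=22)=3276/268435456, P(S=24)=378/268435456, P(S=26)=28/268435456, P(S=28)=1/268435456
E[|S_28|] = Σ_m |m|·P(S_28=m) = 1123264800/268435456 = 35102025/8388608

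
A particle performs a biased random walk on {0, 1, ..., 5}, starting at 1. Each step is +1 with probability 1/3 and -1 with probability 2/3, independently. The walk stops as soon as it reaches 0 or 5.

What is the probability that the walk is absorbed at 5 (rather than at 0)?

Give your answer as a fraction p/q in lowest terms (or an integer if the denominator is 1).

Answer: 1/31

Derivation:
Biased walk: p = 1/3, q = 2/3, r = q/p = 2
Gambler's ruin: P(hit 5 before 0 | start at 1) = (1 - r^a)/(1 - r^N)
r^1 = 2; r^5 = 32
P = (1 - 2) / (1 - 32) = -1 / -31 = 1/31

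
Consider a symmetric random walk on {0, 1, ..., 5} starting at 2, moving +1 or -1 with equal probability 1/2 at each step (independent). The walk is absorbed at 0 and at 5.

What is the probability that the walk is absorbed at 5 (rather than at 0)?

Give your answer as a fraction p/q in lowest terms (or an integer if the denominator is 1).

Answer: 2/5

Derivation:
Symmetric walk (p = 1/2): the harmonic-function argument gives P(hit 5 before 0 | start at 2) = a/N.
P = 2/5 = 2/5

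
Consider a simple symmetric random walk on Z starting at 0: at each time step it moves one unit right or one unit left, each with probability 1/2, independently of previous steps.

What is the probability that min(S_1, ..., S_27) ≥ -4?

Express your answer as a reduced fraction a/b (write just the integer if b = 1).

Answer: 87922215/134217728

Derivation:
Let f(t,s) = #length-t paths at position s with S_1..S_t all ≥ -4.
f(t,s) = f(t-1,s-1) + f(t-1,s+1) for s ≥ -4; f(t,s) = 0 for s < -4.
t=0: f(0,0)=1
t=1: f(1,-1)=1 f(1,1)=1
t=2: f(2,-2)=1 f(2,0)=2 f(2,2)=1
t=3: f(3,-3)=1 f(3,-1)=3 f(3,1)=3 f(3,3)=1
t=4: f(4,-4)=1 f(4,-2)=4 f(4,0)=6 f(4,2)=4 f(4,4)=1
t=5: f(5,-3)=5 f(5,-1)=10 f(5,1)=10 f(5,3)=5 f(5,5)=1
t=6: f(6,-4)=5 f(6,-2)=15 f(6,0)=20 f(6,2)=15 f(6,4)=6 f(6,6)=1
t=7: f(7,-3)=20 f(7,-1)=35 f(7,1)=35 f(7,3)=21 f(7,5)=7 f(7,7)=1
t=8: f(8,-4)=20 f(8,-2)=55 f(8,0)=70 f(8,2)=56 f(8,4)=28 f(8,6)=8 f(8,8)=1
t=9: f(9,-3)=75 f(9,-1)=125 f(9,1)=126 f(9,3)=84 f(9,5)=36 f(9,7)=9 f(9,9)=1
t=10: f(10,-4)=75 f(10,-2)=200 f(10,0)=251 f(10,2)=210 f(10,4)=120 f(10,6)=45 f(10,8)=10 f(10,10)=1
t=11: f(11,-3)=275 f(11,-1)=451 f(11,1)=461 f(11,3)=330 f(11,5)=165 f(11,7)=55 f(11,9)=11 f(11,11)=1
t=12: f(12,-4)=275 f(12,-2)=726 f(12,0)=912 f(12,2)=791 f(12,4)=495 f(12,6)=220 f(12,8)=66 f(12,10)=12 f(12,12)=1
t=13: f(13,-3)=1001 f(13,-1)=1638 f(13,1)=1703 f(13,3)=1286 f(13,5)=715 f(13,7)=286 f(13,9)=78 f(13,11)=13 f(13,13)=1
t=14: f(14,-4)=1001 f(14,-2)=2639 f(14,0)=3341 f(14,2)=2989 f(14,4)=2001 f(14,6)=1001 f(14,8)=364 f(14,10)=91 f(14,12)=14 f(14,14)=1
t=15: f(15,-3)=3640 f(15,-1)=5980 f(15,1)=6330 f(15,3)=4990 f(15,5)=3002 f(15,7)=1365 f(15,9)=455 f(15,11)=105 f(15,13)=15 f(15,15)=1
t=16: f(16,-4)=3640 f(16,-2)=9620 f(16,0)=12310 f(16,2)=11320 f(16,4)=7992 f(16,6)=4367 f(16,8)=1820 f(16,10)=560 f(16,12)=120 f(16,14)=16 f(16,16)=1
t=17: f(17,-3)=13260 f(17,-1)=21930 f(17,1)=23630 f(17,3)=19312 f(17,5)=12359 f(17,7)=6187 f(17,9)=2380 f(17,11)=680 f(17,13)=136 f(17,15)=17 f(17,17)=1
t=18: f(18,-4)=13260 f(18,-2)=35190 f(18,0)=45560 f(18,2)=42942 f(18,4)=31671 f(18,6)=18546 f(18,8)=8567 f(18,10)=3060 f(18,12)=816 f(18,14)=153 f(18,16)=18 f(18,18)=1
t=19: f(19,-3)=48450 f(19,-1)=80750 f(19,1)=88502 f(19,3)=74613 f(19,5)=50217 f(19,7)=27113 f(19,9)=11627 f(19,11)=3876 f(19,13)=969 f(19,15)=171 f(19,17)=19 f(19,19)=1
t=20: f(20,-4)=48450 f(20,-2)=129200 f(20,0)=169252 f(20,2)=163115 f(20,4)=124830 f(20,6)=77330 f(20,8)=38740 f(20,10)=15503 f(20,12)=4845 f(20,14)=1140 f(20,16)=190 f(20,18)=20 f(20,20)=1
t=21: f(21,-3)=177650 f(21,-1)=298452 f(21,1)=332367 f(21,3)=287945 f(21,5)=202160 f(21,7)=116070 f(21,9)=54243 f(21,11)=20348 f(21,13)=5985 f(21,15)=1330 f(21,17)=210 f(21,19)=21 f(21,21)=1
t=22: f(22,-4)=177650 f(22,-2)=476102 f(22,0)=630819 f(22,2)=620312 f(22,4)=490105 f(22,6)=318230 f(22,8)=170313 f(22,10)=74591 f(22,12)=26333 f(22,14)=7315 f(22,16)=1540 f(22,18)=231 f(22,20)=22 f(22,22)=1
t=23: f(23,-3)=653752 f(23,-1)=1106921 f(23,1)=1251131 f(23,3)=1110417 f(23,5)=808335 f(23,7)=488543 f(23,9)=244904 f(23,11)=100924 f(23,13)=33648 f(23,15)=8855 f(23,17)=1771 f(23,19)=253 f(23,21)=23 f(23,23)=1
t=24: f(24,-4)=653752 f(24,-2)=1760673 f(24,0)=2358052 f(24,2)=2361548 f(24,4)=1918752 f(24,6)=1296878 f(24,8)=733447 f(24,10)=345828 f(24,12)=134572 f(24,14)=42503 f(24,16)=10626 f(24,18)=2024 f(24,20)=276 f(24,22)=24 f(24,24)=1
t=25: f(25,-3)=2414425 f(25,-1)=4118725 f(25,1)=4719600 f(25,3)=4280300 f(25,5)=3215630 f(25,7)=2030325 f(25,9)=1079275 f(25,11)=480400 f(25,13)=177075 f(25,15)=53129 f(25,17)=12650 f(25,19)=2300 f(25,21)=300 f(25,23)=25 f(25,25)=1
t=26: f(26,-4)=2414425 f(26,-2)=6533150 f(26,0)=8838325 f(26,2)=8999900 f(26,4)=7495930 f(26,6)=5245955 f(26,8)=3109600 f(26,10)=1559675 f(26,12)=657475 f(26,14)=230204 f(26,16)=65779 f(26,18)=14950 f(26,20)=2600 f(26,22)=325 f(26,24)=26 f(26,26)=1
t=27: f(27,-3)=8947575 f(27,-1)=15371475 f(27,1)=17838225 f(27,3)=16495830 f(27,5)=12741885 f(27,7)=8355555 f(27,9)=4669275 f(27,11)=2217150 f(27,13)=887679 f(27,15)=295983 f(27,17)=80729 f(27,19)=17550 f(27,21)=2925 f(27,23)=351 f(27,25)=27 f(27,27)=1
Σ_s f(27,s) = 87922215
P = 87922215/134217728 = 87922215/134217728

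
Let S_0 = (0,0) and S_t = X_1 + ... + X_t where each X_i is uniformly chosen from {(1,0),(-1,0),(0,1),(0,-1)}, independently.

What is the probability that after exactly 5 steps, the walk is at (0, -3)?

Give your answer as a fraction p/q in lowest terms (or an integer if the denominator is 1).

Answer: 25/1024

Derivation:
Let h be the number of horizontal steps (so 5-h are vertical). To end at (0,-3) need (h+0)/2 right-steps and ((5-h)-3)/2 up-steps.
Sum over h with 0 ≤ h ≤ 2, h ≡ 0 (mod 2), 5-h ≡ 1 (mod 2):
h=0: C(5,0)·C(0,0)·C(5,1) = 1·1·5 = 5
h=2: C(5,2)·C(2,1)·C(3,0) = 10·2·1 = 20
Total favorable: 25
Total paths: 4^5 = 1024
P = 25/1024 = 25/1024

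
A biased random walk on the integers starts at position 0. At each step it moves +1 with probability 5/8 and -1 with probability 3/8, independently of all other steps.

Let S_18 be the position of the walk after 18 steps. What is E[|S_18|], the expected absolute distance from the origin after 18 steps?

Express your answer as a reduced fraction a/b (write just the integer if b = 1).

Answer: 11422678758338259/2251799813685248

Derivation:
S_18 takes values m ≡ 0 (mod 2) with |m| ≤ 18; P(S_18=m) = C(18,(18+m)/2) · (5/8)^((18+m)/2) · (3/8)^((18-m)/2).
Distribution: P(S=-18)=387420489/18014398509481984, P(S=-16)=5811307335/9007199254740992, P(S=-14)=164653707825/18014398509481984, P(S=-12)=91474282125/1125899906842624, P(S=-10)=2286857053125/4503599627370496, P(S=-8)=5335999790625/2251799813685248, P(S=-6)=38537776265625/4503599627370496, P(S=-4)=27526983046875/1125899906842624, P(S=-2)=504661355859375/9007199254740992, P(S=0)=467279033203125/4503599627370496, P(S=2)=1401837099609375/9007199254740992, P(S=4)=212399560546875/1125899906842624, P(S=6)=825998291015625/4503599627370496, P(S=8)=317691650390625/2251799813685248, P(S=10)=378204345703125/4503599627370496, P(S=12)=42022705078125/1125899906842624, P(S=14)=210113525390625/18014398509481984, P(S=16)=20599365234375/9007199254740992, P(S=18)=3814697265625/18014398509481984
E[|S_18|] = Σ_m |m|·P(S_18=m) = 11422678758338259/2251799813685248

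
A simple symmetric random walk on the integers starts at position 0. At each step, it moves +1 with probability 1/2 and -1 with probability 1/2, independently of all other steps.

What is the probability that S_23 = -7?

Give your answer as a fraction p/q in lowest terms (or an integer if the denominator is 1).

Answer: 245157/4194304

Derivation:
To reach position -7 after 23 steps: need 8 steps of +1 and 15 of -1.
Favorable paths: C(23,8) = 490314
Total paths: 2^23 = 8388608
P = 490314/8388608 = 245157/4194304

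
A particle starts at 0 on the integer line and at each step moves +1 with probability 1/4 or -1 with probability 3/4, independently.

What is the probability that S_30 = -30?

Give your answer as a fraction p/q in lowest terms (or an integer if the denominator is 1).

Answer: 205891132094649/1152921504606846976

Derivation:
To reach position -30 after 30 steps: need 0 steps of +1 and 30 steps of -1.
Number of such sequences: C(30,0) = 1
Each has probability (1/4)^0 · (3/4)^30 = 205891132094649/1152921504606846976
P = 1 · 205891132094649/1152921504606846976 = 205891132094649/1152921504606846976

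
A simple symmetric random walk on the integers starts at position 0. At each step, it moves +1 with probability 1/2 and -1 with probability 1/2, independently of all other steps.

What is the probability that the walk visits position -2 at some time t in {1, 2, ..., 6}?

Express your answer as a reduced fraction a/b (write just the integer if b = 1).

Answer: 29/64

Derivation:
Count via complement. Let g(t,s) = #length-t paths at position s with S_1..S_t all ≠ -2.
g(t,s) = g(t-1,s-1) + g(t-1,s+1) for s ≠ -2; g(t,-2) = 0.
t=0: g(0,0)=1
t=1: g(1,-1)=1 g(1,1)=1
t=2: g(2,0)=2 g(2,2)=1
t=3: g(3,-1)=2 g(3,1)=3 g(3,3)=1
t=4: g(4,0)=5 g(4,2)=4 g(4,4)=1
t=5: g(5,-1)=5 g(5,1)=9 g(5,3)=5 g(5,5)=1
t=6: g(6,0)=14 g(6,2)=14 g(6,4)=6 g(6,6)=1
Paths never hitting -2: Σ_s g(6,s) = 35
Paths hitting -2: 2^6 - 35 = 29
P = 29/64 = 29/64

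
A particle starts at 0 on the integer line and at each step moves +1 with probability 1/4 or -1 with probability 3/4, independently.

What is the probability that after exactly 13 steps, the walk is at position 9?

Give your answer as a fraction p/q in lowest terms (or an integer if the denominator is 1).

To reach position 9 after 13 steps: need 11 steps of +1 and 2 steps of -1.
Number of such sequences: C(13,11) = 78
Each has probability (1/4)^11 · (3/4)^2 = 9/67108864
P = 78 · 9/67108864 = 351/33554432

Answer: 351/33554432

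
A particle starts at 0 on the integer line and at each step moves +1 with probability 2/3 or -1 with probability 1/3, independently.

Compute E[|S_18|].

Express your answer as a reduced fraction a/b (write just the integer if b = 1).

Answer: 269079674/43046721

Derivation:
S_18 takes values m ≡ 0 (mod 2) with |m| ≤ 18; P(S_18=m) = C(18,(18+m)/2) · (2/3)^((18+m)/2) · (1/3)^((18-m)/2).
Distribution: P(S=-18)=1/387420489, P(S=-16)=4/43046721, P(S=-14)=68/43046721, P(S=-12)=2176/129140163, P(S=-10)=5440/43046721, P(S=-8)=30464/43046721, P(S=-6)=396032/129140163, P(S=-4)=452608/43046721, P(S=-2)=1244672/43046721, P(S=0)=24893440/387420489, P(S=2)=4978688/43046721, P(S=4)=7241728/43046721, P(S=6)=25346048/129140163, P(S=8)=7798784/43046721, P(S=10)=5570560/43046721, P(S=12)=8912896/129140163, P(S=14)=1114112/43046721, P(S=16)=262144/43046721, P(S=18)=262144/387420489
E[|S_18|] = Σ_m |m|·P(S_18=m) = 269079674/43046721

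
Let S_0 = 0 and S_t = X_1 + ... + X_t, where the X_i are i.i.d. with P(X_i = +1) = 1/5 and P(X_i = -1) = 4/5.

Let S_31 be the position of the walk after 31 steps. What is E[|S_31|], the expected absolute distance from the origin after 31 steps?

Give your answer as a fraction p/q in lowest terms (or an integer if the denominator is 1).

Answer: 3464570043262765771731/186264514923095703125

Derivation:
S_31 takes values m ≡ 1 (mod 2) with |m| ≤ 31; P(S_31=m) = C(31,(31+m)/2) · (1/5)^((31+m)/2) · (4/5)^((31-m)/2).
Distribution: P(S=-31)=4611686018427387904/4656612873077392578125, P(S=-29)=35740566642812256256/4656612873077392578125, P(S=-27)=26805424982109192192/931322574615478515625, P(S=-25)=64779777040097214464/931322574615478515625, P(S=-23)=113364609820170125312/931322574615478515625, P(S=-21)=765211116286148345856/4656612873077392578125, P(S=-19)=828978709309994041344/4656612873077392578125, P(S=-17)=29606382475356930048/186264514923095703125, P(S=-15)=22204786856517697536/186264514923095703125, P(S=-13)=14186391602775195648/186264514923095703125, P(S=-11)=39012576907631788032/931322574615478515625, P(S=-9)=18619638978642444288/931322574615478515625, P(S=-7)=1551636581553537024/186264514923095703125, P(S=-5)=566944135567638528/186264514923095703125, P(S=-3)=182232043575312384/186264514923095703125, P(S=-1)=258162061731692544/931322574615478515625, P(S=1)=64540515432923136/931322574615478515625, P(S=3)=2847375680864256/186264514923095703125, P(S=5)=553656382390272/186264514923095703125, P(S=7)=94704381198336/186264514923095703125, P(S=9)=71028285898752/931322574615478515625, P(S=11)=9301323153408/931322574615478515625, P(S=13)=211393708032/186264514923095703125, P(S=15)=20679819264/186264514923095703125, P(S=17)=1723318272/186264514923095703125, P(S=19)=3015806976/4656612873077392578125, P(S=21)=173988864/4656612873077392578125, P(S=23)=1611008/931322574615478515625, P(S=25)=57536/931322574615478515625, P(S=27)=1488/931322574615478515625, P(S=29)=124/4656612873077392578125, P(S=31)=1/4656612873077392578125
E[|S_31|] = Σ_m |m|·P(S_31=m) = 3464570043262765771731/186264514923095703125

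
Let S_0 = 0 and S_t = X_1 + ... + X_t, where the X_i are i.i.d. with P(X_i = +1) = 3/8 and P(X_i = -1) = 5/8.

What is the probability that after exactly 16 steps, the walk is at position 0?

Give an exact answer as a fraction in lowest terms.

Answer: 16492201171875/140737488355328

Derivation:
To be at 0 after 16 steps: need exactly 8 steps of +1 and 8 of -1.
Number of such sequences: C(16,8) = 12870
Each has probability (3/8)^8 · (5/8)^8 = 2562890625/281474976710656
P = 12870 · 2562890625/281474976710656 = 16492201171875/140737488355328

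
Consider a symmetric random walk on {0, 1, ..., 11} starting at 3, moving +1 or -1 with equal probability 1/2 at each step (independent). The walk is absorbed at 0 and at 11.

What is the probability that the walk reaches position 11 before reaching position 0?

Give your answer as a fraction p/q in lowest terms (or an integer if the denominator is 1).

Symmetric walk (p = 1/2): the harmonic-function argument gives P(hit 11 before 0 | start at 3) = a/N.
P = 3/11 = 3/11

Answer: 3/11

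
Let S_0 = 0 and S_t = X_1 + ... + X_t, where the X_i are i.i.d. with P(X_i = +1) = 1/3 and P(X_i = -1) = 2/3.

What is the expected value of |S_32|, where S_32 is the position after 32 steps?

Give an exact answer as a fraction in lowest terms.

S_32 takes values m ≡ 0 (mod 2) with |m| ≤ 32; P(S_32=m) = C(32,(32+m)/2) · (1/3)^((32+m)/2) · (2/3)^((32-m)/2).
Distribution: P(S=-32)=4294967296/1853020188851841, P(S=-30)=68719476736/1853020188851841, P(S=-28)=532575944704/1853020188851841, P(S=-26)=2662879723520/1853020188851841, P(S=-24)=9652938997760/1853020188851841, P(S=-22)=27028229193728/1853020188851841, P(S=-20)=6757057298432/205891132094649, P(S=-18)=12548820697088/205891132094649, P(S=-16)=19607532339200/205891132094649, P(S=-14)=78430129356800/617673396283947, P(S=-12)=90194648760320/617673396283947, P(S=-10)=90194648760320/617673396283947, P(S=-8)=78920317665280/617673396283947, P(S=-6)=60707936665600/617673396283947, P(S=-4)=41194671308800/617673396283947, P(S=-2)=8238934261760/205891132094649, P(S=0)=4376933826560/205891132094649, P(S=2)=2059733565440/205891132094649, P(S=4)=2574666956800/617673396283947, P(S=6)=948561510400/617673396283947, P(S=8)=308282490880/617673396283947, P(S=10)=88080711680/617673396283947, P(S=12)=22020177920/617673396283947, P(S=14)=4786995200/617673396283947, P(S=16)=299187200/205891132094649, P(S=18)=47869952/205891132094649, P(S=20)=6444032/205891132094649, P(S=22)=6444032/1853020188851841, P(S=24)=575360/1853020188851841, P(S=26)=39680/1853020188851841, P(S=28)=1984/1853020188851841, P(S=30)=64/1853020188851841, P(S=32)=1/1853020188851841
E[|S_32|] = Σ_m |m|·P(S_32=m) = 2217534842490272/205891132094649

Answer: 2217534842490272/205891132094649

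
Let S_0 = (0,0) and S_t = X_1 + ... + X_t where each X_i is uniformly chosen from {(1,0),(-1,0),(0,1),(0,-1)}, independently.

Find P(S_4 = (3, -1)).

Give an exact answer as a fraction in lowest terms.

Let h be the number of horizontal steps (so 4-h are vertical). To end at (3,-1) need (h+3)/2 right-steps and ((4-h)-1)/2 up-steps.
Sum over h with 3 ≤ h ≤ 3, h ≡ 1 (mod 2), 4-h ≡ 1 (mod 2):
h=3: C(4,3)·C(3,3)·C(1,0) = 4·1·1 = 4
Total favorable: 4
Total paths: 4^4 = 256
P = 4/256 = 1/64

Answer: 1/64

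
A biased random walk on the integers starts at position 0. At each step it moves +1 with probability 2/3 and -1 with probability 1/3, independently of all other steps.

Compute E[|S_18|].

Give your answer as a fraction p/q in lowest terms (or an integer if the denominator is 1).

Answer: 269079674/43046721

Derivation:
S_18 takes values m ≡ 0 (mod 2) with |m| ≤ 18; P(S_18=m) = C(18,(18+m)/2) · (2/3)^((18+m)/2) · (1/3)^((18-m)/2).
Distribution: P(S=-18)=1/387420489, P(S=-16)=4/43046721, P(S=-14)=68/43046721, P(S=-12)=2176/129140163, P(S=-10)=5440/43046721, P(S=-8)=30464/43046721, P(S=-6)=396032/129140163, P(S=-4)=452608/43046721, P(S=-2)=1244672/43046721, P(S=0)=24893440/387420489, P(S=2)=4978688/43046721, P(S=4)=7241728/43046721, P(S=6)=25346048/129140163, P(S=8)=7798784/43046721, P(S=10)=5570560/43046721, P(S=12)=8912896/129140163, P(S=14)=1114112/43046721, P(S=16)=262144/43046721, P(S=18)=262144/387420489
E[|S_18|] = Σ_m |m|·P(S_18=m) = 269079674/43046721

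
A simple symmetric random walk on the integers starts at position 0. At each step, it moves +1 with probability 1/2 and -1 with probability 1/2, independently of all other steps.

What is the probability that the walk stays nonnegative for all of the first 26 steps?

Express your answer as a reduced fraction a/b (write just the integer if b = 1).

Let f(t,s) = #length-t paths at position s with S_1..S_t all ≥ 0.
f(t,s) = f(t-1,s-1) + f(t-1,s+1) for s ≥ 0; f(t,s) = 0 for s < 0.
t=0: f(0,0)=1
t=1: f(1,1)=1
t=2: f(2,0)=1 f(2,2)=1
t=3: f(3,1)=2 f(3,3)=1
t=4: f(4,0)=2 f(4,2)=3 f(4,4)=1
t=5: f(5,1)=5 f(5,3)=4 f(5,5)=1
t=6: f(6,0)=5 f(6,2)=9 f(6,4)=5 f(6,6)=1
t=7: f(7,1)=14 f(7,3)=14 f(7,5)=6 f(7,7)=1
t=8: f(8,0)=14 f(8,2)=28 f(8,4)=20 f(8,6)=7 f(8,8)=1
t=9: f(9,1)=42 f(9,3)=48 f(9,5)=27 f(9,7)=8 f(9,9)=1
t=10: f(10,0)=42 f(10,2)=90 f(10,4)=75 f(10,6)=35 f(10,8)=9 f(10,10)=1
t=11: f(11,1)=132 f(11,3)=165 f(11,5)=110 f(11,7)=44 f(11,9)=10 f(11,11)=1
t=12: f(12,0)=132 f(12,2)=297 f(12,4)=275 f(12,6)=154 f(12,8)=54 f(12,10)=11 f(12,12)=1
t=13: f(13,1)=429 f(13,3)=572 f(13,5)=429 f(13,7)=208 f(13,9)=65 f(13,11)=12 f(13,13)=1
t=14: f(14,0)=429 f(14,2)=1001 f(14,4)=1001 f(14,6)=637 f(14,8)=273 f(14,10)=77 f(14,12)=13 f(14,14)=1
t=15: f(15,1)=1430 f(15,3)=2002 f(15,5)=1638 f(15,7)=910 f(15,9)=350 f(15,11)=90 f(15,13)=14 f(15,15)=1
t=16: f(16,0)=1430 f(16,2)=3432 f(16,4)=3640 f(16,6)=2548 f(16,8)=1260 f(16,10)=440 f(16,12)=104 f(16,14)=15 f(16,16)=1
t=17: f(17,1)=4862 f(17,3)=7072 f(17,5)=6188 f(17,7)=3808 f(17,9)=1700 f(17,11)=544 f(17,13)=119 f(17,15)=16 f(17,17)=1
t=18: f(18,0)=4862 f(18,2)=11934 f(18,4)=13260 f(18,6)=9996 f(18,8)=5508 f(18,10)=2244 f(18,12)=663 f(18,14)=135 f(18,16)=17 f(18,18)=1
t=19: f(19,1)=16796 f(19,3)=25194 f(19,5)=23256 f(19,7)=15504 f(19,9)=7752 f(19,11)=2907 f(19,13)=798 f(19,15)=152 f(19,17)=18 f(19,19)=1
t=20: f(20,0)=16796 f(20,2)=41990 f(20,4)=48450 f(20,6)=38760 f(20,8)=23256 f(20,10)=10659 f(20,12)=3705 f(20,14)=950 f(20,16)=170 f(20,18)=19 f(20,20)=1
t=21: f(21,1)=58786 f(21,3)=90440 f(21,5)=87210 f(21,7)=62016 f(21,9)=33915 f(21,11)=14364 f(21,13)=4655 f(21,15)=1120 f(21,17)=189 f(21,19)=20 f(21,21)=1
t=22: f(22,0)=58786 f(22,2)=149226 f(22,4)=177650 f(22,6)=149226 f(22,8)=95931 f(22,10)=48279 f(22,12)=19019 f(22,14)=5775 f(22,16)=1309 f(22,18)=209 f(22,20)=21 f(22,22)=1
t=23: f(23,1)=208012 f(23,3)=326876 f(23,5)=326876 f(23,7)=245157 f(23,9)=144210 f(23,11)=67298 f(23,13)=24794 f(23,15)=7084 f(23,17)=1518 f(23,19)=230 f(23,21)=22 f(23,23)=1
t=24: f(24,0)=208012 f(24,2)=534888 f(24,4)=653752 f(24,6)=572033 f(24,8)=389367 f(24,10)=211508 f(24,12)=92092 f(24,14)=31878 f(24,16)=8602 f(24,18)=1748 f(24,20)=252 f(24,22)=23 f(24,24)=1
t=25: f(25,1)=742900 f(25,3)=1188640 f(25,5)=1225785 f(25,7)=961400 f(25,9)=600875 f(25,11)=303600 f(25,13)=123970 f(25,15)=40480 f(25,17)=10350 f(25,19)=2000 f(25,21)=275 f(25,23)=24 f(25,25)=1
t=26: f(26,0)=742900 f(26,2)=1931540 f(26,4)=2414425 f(26,6)=2187185 f(26,8)=1562275 f(26,10)=904475 f(26,12)=427570 f(26,14)=164450 f(26,16)=50830 f(26,18)=12350 f(26,20)=2275 f(26,22)=299 f(26,24)=25 f(26,26)=1
Σ_s f(26,s) = 10400600
P = 10400600/67108864 = 1300075/8388608

Answer: 1300075/8388608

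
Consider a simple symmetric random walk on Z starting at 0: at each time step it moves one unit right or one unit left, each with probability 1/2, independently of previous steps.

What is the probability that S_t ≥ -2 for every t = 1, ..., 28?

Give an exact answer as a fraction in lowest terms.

Let f(t,s) = #length-t paths at position s with S_1..S_t all ≥ -2.
f(t,s) = f(t-1,s-1) + f(t-1,s+1) for s ≥ -2; f(t,s) = 0 for s < -2.
t=0: f(0,0)=1
t=1: f(1,-1)=1 f(1,1)=1
t=2: f(2,-2)=1 f(2,0)=2 f(2,2)=1
t=3: f(3,-1)=3 f(3,1)=3 f(3,3)=1
t=4: f(4,-2)=3 f(4,0)=6 f(4,2)=4 f(4,4)=1
t=5: f(5,-1)=9 f(5,1)=10 f(5,3)=5 f(5,5)=1
t=6: f(6,-2)=9 f(6,0)=19 f(6,2)=15 f(6,4)=6 f(6,6)=1
t=7: f(7,-1)=28 f(7,1)=34 f(7,3)=21 f(7,5)=7 f(7,7)=1
t=8: f(8,-2)=28 f(8,0)=62 f(8,2)=55 f(8,4)=28 f(8,6)=8 f(8,8)=1
t=9: f(9,-1)=90 f(9,1)=117 f(9,3)=83 f(9,5)=36 f(9,7)=9 f(9,9)=1
t=10: f(10,-2)=90 f(10,0)=207 f(10,2)=200 f(10,4)=119 f(10,6)=45 f(10,8)=10 f(10,10)=1
t=11: f(11,-1)=297 f(11,1)=407 f(11,3)=319 f(11,5)=164 f(11,7)=55 f(11,9)=11 f(11,11)=1
t=12: f(12,-2)=297 f(12,0)=704 f(12,2)=726 f(12,4)=483 f(12,6)=219 f(12,8)=66 f(12,10)=12 f(12,12)=1
t=13: f(13,-1)=1001 f(13,1)=1430 f(13,3)=1209 f(13,5)=702 f(13,7)=285 f(13,9)=78 f(13,11)=13 f(13,13)=1
t=14: f(14,-2)=1001 f(14,0)=2431 f(14,2)=2639 f(14,4)=1911 f(14,6)=987 f(14,8)=363 f(14,10)=91 f(14,12)=14 f(14,14)=1
t=15: f(15,-1)=3432 f(15,1)=5070 f(15,3)=4550 f(15,5)=2898 f(15,7)=1350 f(15,9)=454 f(15,11)=105 f(15,13)=15 f(15,15)=1
t=16: f(16,-2)=3432 f(16,0)=8502 f(16,2)=9620 f(16,4)=7448 f(16,6)=4248 f(16,8)=1804 f(16,10)=559 f(16,12)=120 f(16,14)=16 f(16,16)=1
t=17: f(17,-1)=11934 f(17,1)=18122 f(17,3)=17068 f(17,5)=11696 f(17,7)=6052 f(17,9)=2363 f(17,11)=679 f(17,13)=136 f(17,15)=17 f(17,17)=1
t=18: f(18,-2)=11934 f(18,0)=30056 f(18,2)=35190 f(18,4)=28764 f(18,6)=17748 f(18,8)=8415 f(18,10)=3042 f(18,12)=815 f(18,14)=153 f(18,16)=18 f(18,18)=1
t=19: f(19,-1)=41990 f(19,1)=65246 f(19,3)=63954 f(19,5)=46512 f(19,7)=26163 f(19,9)=11457 f(19,11)=3857 f(19,13)=968 f(19,15)=171 f(19,17)=19 f(19,19)=1
t=20: f(20,-2)=41990 f(20,0)=107236 f(20,2)=129200 f(20,4)=110466 f(20,6)=72675 f(20,8)=37620 f(20,10)=15314 f(20,12)=4825 f(20,14)=1139 f(20,16)=190 f(20,18)=20 f(20,20)=1
t=21: f(21,-1)=149226 f(21,1)=236436 f(21,3)=239666 f(21,5)=183141 f(21,7)=110295 f(21,9)=52934 f(21,11)=20139 f(21,13)=5964 f(21,15)=1329 f(21,17)=210 f(21,19)=21 f(21,21)=1
t=22: f(22,-2)=149226 f(22,0)=385662 f(22,2)=476102 f(22,4)=422807 f(22,6)=293436 f(22,8)=163229 f(22,10)=73073 f(22,12)=26103 f(22,14)=7293 f(22,16)=1539 f(22,18)=231 f(22,20)=22 f(22,22)=1
t=23: f(23,-1)=534888 f(23,1)=861764 f(23,3)=898909 f(23,5)=716243 f(23,7)=456665 f(23,9)=236302 f(23,11)=99176 f(23,13)=33396 f(23,15)=8832 f(23,17)=1770 f(23,19)=253 f(23,21)=23 f(23,23)=1
t=24: f(24,-2)=534888 f(24,0)=1396652 f(24,2)=1760673 f(24,4)=1615152 f(24,6)=1172908 f(24,8)=692967 f(24,10)=335478 f(24,12)=132572 f(24,14)=42228 f(24,16)=10602 f(24,18)=2023 f(24,20)=276 f(24,22)=24 f(24,24)=1
t=25: f(25,-1)=1931540 f(25,1)=3157325 f(25,3)=3375825 f(25,5)=2788060 f(25,7)=1865875 f(25,9)=1028445 f(25,11)=468050 f(25,13)=174800 f(25,15)=52830 f(25,17)=12625 f(25,19)=2299 f(25,21)=300 f(25,23)=25 f(25,25)=1
t=26: f(26,-2)=1931540 f(26,0)=5088865 f(26,2)=6533150 f(26,4)=6163885 f(26,6)=4653935 f(26,8)=2894320 f(26,10)=1496495 f(26,12)=642850 f(26,14)=227630 f(26,16)=65455 f(26,18)=14924 f(26,20)=2599 f(26,22)=325 f(26,24)=26 f(26,26)=1
t=27: f(27,-1)=7020405 f(27,1)=11622015 f(27,3)=12697035 f(27,5)=10817820 f(27,7)=7548255 f(27,9)=4390815 f(27,11)=2139345 f(27,13)=870480 f(27,15)=293085 f(27,17)=80379 f(27,19)=17523 f(27,21)=2924 f(27,23)=351 f(27,25)=27 f(27,27)=1
t=28: f(28,-2)=7020405 f(28,0)=18642420 f(28,2)=24319050 f(28,4)=23514855 f(28,6)=18366075 f(28,8)=11939070 f(28,10)=6530160 f(28,12)=3009825 f(28,14)=1163565 f(28,16)=373464 f(28,18)=97902 f(28,20)=20447 f(28,22)=3275 f(28,24)=378 f(28,26)=28 f(28,28)=1
Σ_s f(28,s) = 115000920
P = 115000920/268435456 = 14375115/33554432

Answer: 14375115/33554432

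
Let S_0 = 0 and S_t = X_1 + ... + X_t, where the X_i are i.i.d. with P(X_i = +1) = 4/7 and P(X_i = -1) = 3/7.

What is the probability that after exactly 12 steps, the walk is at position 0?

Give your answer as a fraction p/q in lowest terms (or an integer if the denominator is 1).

Answer: 394149888/1977326743

Derivation:
To be at 0 after 12 steps: need exactly 6 steps of +1 and 6 of -1.
Number of such sequences: C(12,6) = 924
Each has probability (4/7)^6 · (3/7)^6 = 2985984/13841287201
P = 924 · 2985984/13841287201 = 394149888/1977326743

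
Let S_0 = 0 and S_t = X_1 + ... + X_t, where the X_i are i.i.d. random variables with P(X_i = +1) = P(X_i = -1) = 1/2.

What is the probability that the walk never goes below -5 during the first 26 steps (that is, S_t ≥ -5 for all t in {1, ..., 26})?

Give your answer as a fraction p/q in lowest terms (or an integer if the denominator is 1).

Let f(t,s) = #length-t paths at position s with S_1..S_t all ≥ -5.
f(t,s) = f(t-1,s-1) + f(t-1,s+1) for s ≥ -5; f(t,s) = 0 for s < -5.
t=0: f(0,0)=1
t=1: f(1,-1)=1 f(1,1)=1
t=2: f(2,-2)=1 f(2,0)=2 f(2,2)=1
t=3: f(3,-3)=1 f(3,-1)=3 f(3,1)=3 f(3,3)=1
t=4: f(4,-4)=1 f(4,-2)=4 f(4,0)=6 f(4,2)=4 f(4,4)=1
t=5: f(5,-5)=1 f(5,-3)=5 f(5,-1)=10 f(5,1)=10 f(5,3)=5 f(5,5)=1
t=6: f(6,-4)=6 f(6,-2)=15 f(6,0)=20 f(6,2)=15 f(6,4)=6 f(6,6)=1
t=7: f(7,-5)=6 f(7,-3)=21 f(7,-1)=35 f(7,1)=35 f(7,3)=21 f(7,5)=7 f(7,7)=1
t=8: f(8,-4)=27 f(8,-2)=56 f(8,0)=70 f(8,2)=56 f(8,4)=28 f(8,6)=8 f(8,8)=1
t=9: f(9,-5)=27 f(9,-3)=83 f(9,-1)=126 f(9,1)=126 f(9,3)=84 f(9,5)=36 f(9,7)=9 f(9,9)=1
t=10: f(10,-4)=110 f(10,-2)=209 f(10,0)=252 f(10,2)=210 f(10,4)=120 f(10,6)=45 f(10,8)=10 f(10,10)=1
t=11: f(11,-5)=110 f(11,-3)=319 f(11,-1)=461 f(11,1)=462 f(11,3)=330 f(11,5)=165 f(11,7)=55 f(11,9)=11 f(11,11)=1
t=12: f(12,-4)=429 f(12,-2)=780 f(12,0)=923 f(12,2)=792 f(12,4)=495 f(12,6)=220 f(12,8)=66 f(12,10)=12 f(12,12)=1
t=13: f(13,-5)=429 f(13,-3)=1209 f(13,-1)=1703 f(13,1)=1715 f(13,3)=1287 f(13,5)=715 f(13,7)=286 f(13,9)=78 f(13,11)=13 f(13,13)=1
t=14: f(14,-4)=1638 f(14,-2)=2912 f(14,0)=3418 f(14,2)=3002 f(14,4)=2002 f(14,6)=1001 f(14,8)=364 f(14,10)=91 f(14,12)=14 f(14,14)=1
t=15: f(15,-5)=1638 f(15,-3)=4550 f(15,-1)=6330 f(15,1)=6420 f(15,3)=5004 f(15,5)=3003 f(15,7)=1365 f(15,9)=455 f(15,11)=105 f(15,13)=15 f(15,15)=1
t=16: f(16,-4)=6188 f(16,-2)=10880 f(16,0)=12750 f(16,2)=11424 f(16,4)=8007 f(16,6)=4368 f(16,8)=1820 f(16,10)=560 f(16,12)=120 f(16,14)=16 f(16,16)=1
t=17: f(17,-5)=6188 f(17,-3)=17068 f(17,-1)=23630 f(17,1)=24174 f(17,3)=19431 f(17,5)=12375 f(17,7)=6188 f(17,9)=2380 f(17,11)=680 f(17,13)=136 f(17,15)=17 f(17,17)=1
t=18: f(18,-4)=23256 f(18,-2)=40698 f(18,0)=47804 f(18,2)=43605 f(18,4)=31806 f(18,6)=18563 f(18,8)=8568 f(18,10)=3060 f(18,12)=816 f(18,14)=153 f(18,16)=18 f(18,18)=1
t=19: f(19,-5)=23256 f(19,-3)=63954 f(19,-1)=88502 f(19,1)=91409 f(19,3)=75411 f(19,5)=50369 f(19,7)=27131 f(19,9)=11628 f(19,11)=3876 f(19,13)=969 f(19,15)=171 f(19,17)=19 f(19,19)=1
t=20: f(20,-4)=87210 f(20,-2)=152456 f(20,0)=179911 f(20,2)=166820 f(20,4)=125780 f(20,6)=77500 f(20,8)=38759 f(20,10)=15504 f(20,12)=4845 f(20,14)=1140 f(20,16)=190 f(20,18)=20 f(20,20)=1
t=21: f(21,-5)=87210 f(21,-3)=239666 f(21,-1)=332367 f(21,1)=346731 f(21,3)=292600 f(21,5)=203280 f(21,7)=116259 f(21,9)=54263 f(21,11)=20349 f(21,13)=5985 f(21,15)=1330 f(21,17)=210 f(21,19)=21 f(21,21)=1
t=22: f(22,-4)=326876 f(22,-2)=572033 f(22,0)=679098 f(22,2)=639331 f(22,4)=495880 f(22,6)=319539 f(22,8)=170522 f(22,10)=74612 f(22,12)=26334 f(22,14)=7315 f(22,16)=1540 f(22,18)=231 f(22,20)=22 f(22,22)=1
t=23: f(23,-5)=326876 f(23,-3)=898909 f(23,-1)=1251131 f(23,1)=1318429 f(23,3)=1135211 f(23,5)=815419 f(23,7)=490061 f(23,9)=245134 f(23,11)=100946 f(23,13)=33649 f(23,15)=8855 f(23,17)=1771 f(23,19)=253 f(23,21)=23 f(23,23)=1
t=24: f(24,-4)=1225785 f(24,-2)=2150040 f(24,0)=2569560 f(24,2)=2453640 f(24,4)=1950630 f(24,6)=1305480 f(24,8)=735195 f(24,10)=346080 f(24,12)=134595 f(24,14)=42504 f(24,16)=10626 f(24,18)=2024 f(24,20)=276 f(24,22)=24 f(24,24)=1
t=25: f(25,-5)=1225785 f(25,-3)=3375825 f(25,-1)=4719600 f(25,1)=5023200 f(25,3)=4404270 f(25,5)=3256110 f(25,7)=2040675 f(25,9)=1081275 f(25,11)=480675 f(25,13)=177099 f(25,15)=53130 f(25,17)=12650 f(25,19)=2300 f(25,21)=300 f(25,23)=25 f(25,25)=1
t=26: f(26,-4)=4601610 f(26,-2)=8095425 f(26,0)=9742800 f(26,2)=9427470 f(26,4)=7660380 f(26,6)=5296785 f(26,8)=3121950 f(26,10)=1561950 f(26,12)=657774 f(26,14)=230229 f(26,16)=65780 f(26,18)=14950 f(26,20)=2600 f(26,22)=325 f(26,24)=26 f(26,26)=1
Σ_s f(26,s) = 50480055
P = 50480055/67108864 = 50480055/67108864

Answer: 50480055/67108864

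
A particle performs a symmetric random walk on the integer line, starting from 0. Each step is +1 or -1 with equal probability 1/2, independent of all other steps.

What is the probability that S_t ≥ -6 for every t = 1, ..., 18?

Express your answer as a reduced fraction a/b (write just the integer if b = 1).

Answer: 14807/16384

Derivation:
Let f(t,s) = #length-t paths at position s with S_1..S_t all ≥ -6.
f(t,s) = f(t-1,s-1) + f(t-1,s+1) for s ≥ -6; f(t,s) = 0 for s < -6.
t=0: f(0,0)=1
t=1: f(1,-1)=1 f(1,1)=1
t=2: f(2,-2)=1 f(2,0)=2 f(2,2)=1
t=3: f(3,-3)=1 f(3,-1)=3 f(3,1)=3 f(3,3)=1
t=4: f(4,-4)=1 f(4,-2)=4 f(4,0)=6 f(4,2)=4 f(4,4)=1
t=5: f(5,-5)=1 f(5,-3)=5 f(5,-1)=10 f(5,1)=10 f(5,3)=5 f(5,5)=1
t=6: f(6,-6)=1 f(6,-4)=6 f(6,-2)=15 f(6,0)=20 f(6,2)=15 f(6,4)=6 f(6,6)=1
t=7: f(7,-5)=7 f(7,-3)=21 f(7,-1)=35 f(7,1)=35 f(7,3)=21 f(7,5)=7 f(7,7)=1
t=8: f(8,-6)=7 f(8,-4)=28 f(8,-2)=56 f(8,0)=70 f(8,2)=56 f(8,4)=28 f(8,6)=8 f(8,8)=1
t=9: f(9,-5)=35 f(9,-3)=84 f(9,-1)=126 f(9,1)=126 f(9,3)=84 f(9,5)=36 f(9,7)=9 f(9,9)=1
t=10: f(10,-6)=35 f(10,-4)=119 f(10,-2)=210 f(10,0)=252 f(10,2)=210 f(10,4)=120 f(10,6)=45 f(10,8)=10 f(10,10)=1
t=11: f(11,-5)=154 f(11,-3)=329 f(11,-1)=462 f(11,1)=462 f(11,3)=330 f(11,5)=165 f(11,7)=55 f(11,9)=11 f(11,11)=1
t=12: f(12,-6)=154 f(12,-4)=483 f(12,-2)=791 f(12,0)=924 f(12,2)=792 f(12,4)=495 f(12,6)=220 f(12,8)=66 f(12,10)=12 f(12,12)=1
t=13: f(13,-5)=637 f(13,-3)=1274 f(13,-1)=1715 f(13,1)=1716 f(13,3)=1287 f(13,5)=715 f(13,7)=286 f(13,9)=78 f(13,11)=13 f(13,13)=1
t=14: f(14,-6)=637 f(14,-4)=1911 f(14,-2)=2989 f(14,0)=3431 f(14,2)=3003 f(14,4)=2002 f(14,6)=1001 f(14,8)=364 f(14,10)=91 f(14,12)=14 f(14,14)=1
t=15: f(15,-5)=2548 f(15,-3)=4900 f(15,-1)=6420 f(15,1)=6434 f(15,3)=5005 f(15,5)=3003 f(15,7)=1365 f(15,9)=455 f(15,11)=105 f(15,13)=15 f(15,15)=1
t=16: f(16,-6)=2548 f(16,-4)=7448 f(16,-2)=11320 f(16,0)=12854 f(16,2)=11439 f(16,4)=8008 f(16,6)=4368 f(16,8)=1820 f(16,10)=560 f(16,12)=120 f(16,14)=16 f(16,16)=1
t=17: f(17,-5)=9996 f(17,-3)=18768 f(17,-1)=24174 f(17,1)=24293 f(17,3)=19447 f(17,5)=12376 f(17,7)=6188 f(17,9)=2380 f(17,11)=680 f(17,13)=136 f(17,15)=17 f(17,17)=1
t=18: f(18,-6)=9996 f(18,-4)=28764 f(18,-2)=42942 f(18,0)=48467 f(18,2)=43740 f(18,4)=31823 f(18,6)=18564 f(18,8)=8568 f(18,10)=3060 f(18,12)=816 f(18,14)=153 f(18,16)=18 f(18,18)=1
Σ_s f(18,s) = 236912
P = 236912/262144 = 14807/16384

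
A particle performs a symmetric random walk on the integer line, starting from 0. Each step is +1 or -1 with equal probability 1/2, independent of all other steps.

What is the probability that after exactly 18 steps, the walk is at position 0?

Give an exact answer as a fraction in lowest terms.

To return to 0 after 18 steps: need exactly 9 steps of +1 and 9 of -1.
Favorable paths: C(18,9) = 48620
Total paths: 2^18 = 262144
P = 48620/262144 = 12155/65536

Answer: 12155/65536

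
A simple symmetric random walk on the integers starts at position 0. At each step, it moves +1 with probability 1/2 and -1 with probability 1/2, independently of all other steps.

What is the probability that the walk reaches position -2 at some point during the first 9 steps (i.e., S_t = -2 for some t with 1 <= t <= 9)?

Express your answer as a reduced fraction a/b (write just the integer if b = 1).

Answer: 65/128

Derivation:
Count via complement. Let g(t,s) = #length-t paths at position s with S_1..S_t all ≠ -2.
g(t,s) = g(t-1,s-1) + g(t-1,s+1) for s ≠ -2; g(t,-2) = 0.
t=0: g(0,0)=1
t=1: g(1,-1)=1 g(1,1)=1
t=2: g(2,0)=2 g(2,2)=1
t=3: g(3,-1)=2 g(3,1)=3 g(3,3)=1
t=4: g(4,0)=5 g(4,2)=4 g(4,4)=1
t=5: g(5,-1)=5 g(5,1)=9 g(5,3)=5 g(5,5)=1
t=6: g(6,0)=14 g(6,2)=14 g(6,4)=6 g(6,6)=1
t=7: g(7,-1)=14 g(7,1)=28 g(7,3)=20 g(7,5)=7 g(7,7)=1
t=8: g(8,0)=42 g(8,2)=48 g(8,4)=27 g(8,6)=8 g(8,8)=1
t=9: g(9,-1)=42 g(9,1)=90 g(9,3)=75 g(9,5)=35 g(9,7)=9 g(9,9)=1
Paths never hitting -2: Σ_s g(9,s) = 252
Paths hitting -2: 2^9 - 252 = 260
P = 260/512 = 65/128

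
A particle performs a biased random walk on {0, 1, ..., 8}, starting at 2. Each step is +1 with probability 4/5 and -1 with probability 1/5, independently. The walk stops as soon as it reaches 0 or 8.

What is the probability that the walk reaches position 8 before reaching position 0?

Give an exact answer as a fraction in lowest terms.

Biased walk: p = 4/5, q = 1/5, r = q/p = 1/4
Gambler's ruin: P(hit 8 before 0 | start at 2) = (1 - r^a)/(1 - r^N)
r^2 = 1/16; r^8 = 1/65536
P = (1 - 1/16) / (1 - 1/65536) = 15/16 / 65535/65536 = 4096/4369

Answer: 4096/4369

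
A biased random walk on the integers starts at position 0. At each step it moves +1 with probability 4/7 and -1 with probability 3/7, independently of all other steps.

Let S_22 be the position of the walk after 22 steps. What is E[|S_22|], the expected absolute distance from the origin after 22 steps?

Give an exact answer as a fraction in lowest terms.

Answer: 17608021565686299814/3909821048582988049

Derivation:
S_22 takes values m ≡ 0 (mod 2) with |m| ≤ 22; P(S_22=m) = C(22,(22+m)/2) · (4/7)^((22+m)/2) · (3/7)^((22-m)/2).
Distribution: P(S=-22)=31381059609/3909821048582988049, P(S=-20)=920511081864/3909821048582988049, P(S=-18)=1841022163728/558545864083284007, P(S=-16)=16364641455360/558545864083284007, P(S=-14)=103642729217280/558545864083284007, P(S=-12)=497485100242944/558545864083284007, P(S=-10)=1879388156473344/558545864083284007, P(S=-8)=40093614004764672/3909821048582988049, P(S=-6)=100234035011911680/3909821048582988049, P(S=-4)=29698973336862720/558545864083284007, P(S=-2)=51478220450562048/558545864083284007, P(S=0)=74877411564453888/558545864083284007, P(S=2)=91516836356554752/558545864083284007, P(S=4)=93863421904158720/558545864083284007, P(S=6)=563180531424952320/3909821048582988049, P(S=8)=400483933457743872/3909821048582988049, P(S=10)=33373661121478656/558545864083284007, P(S=12)=15705252292460544/558545864083284007, P(S=14)=5816760108318720/558545864083284007, P(S=16)=1632774767247360/558545864083284007, P(S=18)=326554953449472/558545864083284007, P(S=20)=290271069732864/3909821048582988049, P(S=22)=17592186044416/3909821048582988049
E[|S_22|] = Σ_m |m|·P(S_22=m) = 17608021565686299814/3909821048582988049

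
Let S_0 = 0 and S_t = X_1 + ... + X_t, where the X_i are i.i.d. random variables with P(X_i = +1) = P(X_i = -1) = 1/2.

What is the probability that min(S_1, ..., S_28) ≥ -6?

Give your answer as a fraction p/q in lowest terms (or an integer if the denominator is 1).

Answer: 109396395/134217728

Derivation:
Let f(t,s) = #length-t paths at position s with S_1..S_t all ≥ -6.
f(t,s) = f(t-1,s-1) + f(t-1,s+1) for s ≥ -6; f(t,s) = 0 for s < -6.
t=0: f(0,0)=1
t=1: f(1,-1)=1 f(1,1)=1
t=2: f(2,-2)=1 f(2,0)=2 f(2,2)=1
t=3: f(3,-3)=1 f(3,-1)=3 f(3,1)=3 f(3,3)=1
t=4: f(4,-4)=1 f(4,-2)=4 f(4,0)=6 f(4,2)=4 f(4,4)=1
t=5: f(5,-5)=1 f(5,-3)=5 f(5,-1)=10 f(5,1)=10 f(5,3)=5 f(5,5)=1
t=6: f(6,-6)=1 f(6,-4)=6 f(6,-2)=15 f(6,0)=20 f(6,2)=15 f(6,4)=6 f(6,6)=1
t=7: f(7,-5)=7 f(7,-3)=21 f(7,-1)=35 f(7,1)=35 f(7,3)=21 f(7,5)=7 f(7,7)=1
t=8: f(8,-6)=7 f(8,-4)=28 f(8,-2)=56 f(8,0)=70 f(8,2)=56 f(8,4)=28 f(8,6)=8 f(8,8)=1
t=9: f(9,-5)=35 f(9,-3)=84 f(9,-1)=126 f(9,1)=126 f(9,3)=84 f(9,5)=36 f(9,7)=9 f(9,9)=1
t=10: f(10,-6)=35 f(10,-4)=119 f(10,-2)=210 f(10,0)=252 f(10,2)=210 f(10,4)=120 f(10,6)=45 f(10,8)=10 f(10,10)=1
t=11: f(11,-5)=154 f(11,-3)=329 f(11,-1)=462 f(11,1)=462 f(11,3)=330 f(11,5)=165 f(11,7)=55 f(11,9)=11 f(11,11)=1
t=12: f(12,-6)=154 f(12,-4)=483 f(12,-2)=791 f(12,0)=924 f(12,2)=792 f(12,4)=495 f(12,6)=220 f(12,8)=66 f(12,10)=12 f(12,12)=1
t=13: f(13,-5)=637 f(13,-3)=1274 f(13,-1)=1715 f(13,1)=1716 f(13,3)=1287 f(13,5)=715 f(13,7)=286 f(13,9)=78 f(13,11)=13 f(13,13)=1
t=14: f(14,-6)=637 f(14,-4)=1911 f(14,-2)=2989 f(14,0)=3431 f(14,2)=3003 f(14,4)=2002 f(14,6)=1001 f(14,8)=364 f(14,10)=91 f(14,12)=14 f(14,14)=1
t=15: f(15,-5)=2548 f(15,-3)=4900 f(15,-1)=6420 f(15,1)=6434 f(15,3)=5005 f(15,5)=3003 f(15,7)=1365 f(15,9)=455 f(15,11)=105 f(15,13)=15 f(15,15)=1
t=16: f(16,-6)=2548 f(16,-4)=7448 f(16,-2)=11320 f(16,0)=12854 f(16,2)=11439 f(16,4)=8008 f(16,6)=4368 f(16,8)=1820 f(16,10)=560 f(16,12)=120 f(16,14)=16 f(16,16)=1
t=17: f(17,-5)=9996 f(17,-3)=18768 f(17,-1)=24174 f(17,1)=24293 f(17,3)=19447 f(17,5)=12376 f(17,7)=6188 f(17,9)=2380 f(17,11)=680 f(17,13)=136 f(17,15)=17 f(17,17)=1
t=18: f(18,-6)=9996 f(18,-4)=28764 f(18,-2)=42942 f(18,0)=48467 f(18,2)=43740 f(18,4)=31823 f(18,6)=18564 f(18,8)=8568 f(18,10)=3060 f(18,12)=816 f(18,14)=153 f(18,16)=18 f(18,18)=1
t=19: f(19,-5)=38760 f(19,-3)=71706 f(19,-1)=91409 f(19,1)=92207 f(19,3)=75563 f(19,5)=50387 f(19,7)=27132 f(19,9)=11628 f(19,11)=3876 f(19,13)=969 f(19,15)=171 f(19,17)=19 f(19,19)=1
t=20: f(20,-6)=38760 f(20,-4)=110466 f(20,-2)=163115 f(20,0)=183616 f(20,2)=167770 f(20,4)=125950 f(20,6)=77519 f(20,8)=38760 f(20,10)=15504 f(20,12)=4845 f(20,14)=1140 f(20,16)=190 f(20,18)=20 f(20,20)=1
t=21: f(21,-5)=149226 f(21,-3)=273581 f(21,-1)=346731 f(21,1)=351386 f(21,3)=293720 f(21,5)=203469 f(21,7)=116279 f(21,9)=54264 f(21,11)=20349 f(21,13)=5985 f(21,15)=1330 f(21,17)=210 f(21,19)=21 f(21,21)=1
t=22: f(22,-6)=149226 f(22,-4)=422807 f(22,-2)=620312 f(22,0)=698117 f(22,2)=645106 f(22,4)=497189 f(22,6)=319748 f(22,8)=170543 f(22,10)=74613 f(22,12)=26334 f(22,14)=7315 f(22,16)=1540 f(22,18)=231 f(22,20)=22 f(22,22)=1
t=23: f(23,-5)=572033 f(23,-3)=1043119 f(23,-1)=1318429 f(23,1)=1343223 f(23,3)=1142295 f(23,5)=816937 f(23,7)=490291 f(23,9)=245156 f(23,11)=100947 f(23,13)=33649 f(23,15)=8855 f(23,17)=1771 f(23,19)=253 f(23,21)=23 f(23,23)=1
t=24: f(24,-6)=572033 f(24,-4)=1615152 f(24,-2)=2361548 f(24,0)=2661652 f(24,2)=2485518 f(24,4)=1959232 f(24,6)=1307228 f(24,8)=735447 f(24,10)=346103 f(24,12)=134596 f(24,14)=42504 f(24,16)=10626 f(24,18)=2024 f(24,20)=276 f(24,22)=24 f(24,24)=1
t=25: f(25,-5)=2187185 f(25,-3)=3976700 f(25,-1)=5023200 f(25,1)=5147170 f(25,3)=4444750 f(25,5)=3266460 f(25,7)=2042675 f(25,9)=1081550 f(25,11)=480699 f(25,13)=177100 f(25,15)=53130 f(25,17)=12650 f(25,19)=2300 f(25,21)=300 f(25,23)=25 f(25,25)=1
t=26: f(26,-6)=2187185 f(26,-4)=6163885 f(26,-2)=8999900 f(26,0)=10170370 f(26,2)=9591920 f(26,4)=7711210 f(26,6)=5309135 f(26,8)=3124225 f(26,10)=1562249 f(26,12)=657799 f(26,14)=230230 f(26,16)=65780 f(26,18)=14950 f(26,20)=2600 f(26,22)=325 f(26,24)=26 f(26,26)=1
t=27: f(27,-5)=8351070 f(27,-3)=15163785 f(27,-1)=19170270 f(27,1)=19762290 f(27,3)=17303130 f(27,5)=13020345 f(27,7)=8433360 f(27,9)=4686474 f(27,11)=2220048 f(27,13)=888029 f(27,15)=296010 f(27,17)=80730 f(27,19)=17550 f(27,21)=2925 f(27,23)=351 f(27,25)=27 f(27,27)=1
t=28: f(28,-6)=8351070 f(28,-4)=23514855 f(28,-2)=34334055 f(28,0)=38932560 f(28,2)=37065420 f(28,4)=30323475 f(28,6)=21453705 f(28,8)=13119834 f(28,10)=6906522 f(28,12)=3108077 f(28,14)=1184039 f(28,16)=376740 f(28,18)=98280 f(28,20)=20475 f(28,22)=3276 f(28,24)=378 f(28,26)=28 f(28,28)=1
Σ_s f(28,s) = 218792790
P = 218792790/268435456 = 109396395/134217728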